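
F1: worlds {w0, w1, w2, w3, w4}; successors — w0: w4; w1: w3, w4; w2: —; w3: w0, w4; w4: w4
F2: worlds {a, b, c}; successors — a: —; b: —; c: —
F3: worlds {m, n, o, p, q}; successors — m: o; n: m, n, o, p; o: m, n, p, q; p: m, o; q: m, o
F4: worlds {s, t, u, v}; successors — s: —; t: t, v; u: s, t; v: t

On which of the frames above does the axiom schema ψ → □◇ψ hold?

Frame correspondent (Sahlqvist): ∀x ∀y (Rxy → Ryx) — i.e. symmetry.
F1: fails — Rw0w4 but not Rw4w0.
F2: satisfies the condition.
F3: fails — Rpm but not Rmp.
F4: fails — Rut but not Rtu.

F2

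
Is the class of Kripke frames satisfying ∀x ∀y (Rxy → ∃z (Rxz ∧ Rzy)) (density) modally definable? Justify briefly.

Yes, by □□p → □p

The condition is density. A defining modal formula is □□p → □p.
Suppose □□p→□p is valid. Take Rxy and set V(p)={w : xR²w}. Then □□p at x, so □p at x, so p at y, i.e. ∃z(Rxz∧Rzy).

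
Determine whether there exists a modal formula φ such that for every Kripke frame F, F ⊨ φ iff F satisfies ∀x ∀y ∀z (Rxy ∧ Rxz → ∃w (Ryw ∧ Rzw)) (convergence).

The condition is convergence. A defining modal formula is ◇□p → □◇p.
Suppose ◇□p→□◇p is valid. Take Rxy, Rxz and set V(p)={w : Ryw}. Then □p at y so ◇□p at x, so □◇p at x, so ◇p at z, giving w with Rzw and Ryw.

Yes — defined by ◇□p → □◇p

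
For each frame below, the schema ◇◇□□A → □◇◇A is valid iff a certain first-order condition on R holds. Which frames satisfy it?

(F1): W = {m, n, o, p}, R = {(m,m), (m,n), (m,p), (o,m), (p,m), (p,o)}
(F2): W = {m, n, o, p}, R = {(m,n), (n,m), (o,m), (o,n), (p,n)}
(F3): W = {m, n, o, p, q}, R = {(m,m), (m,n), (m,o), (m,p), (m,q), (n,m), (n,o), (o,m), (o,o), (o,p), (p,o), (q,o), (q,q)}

(F3)

The schema corresponds to a generalized confluence (Geach) condition: ∀x ∀y ∀z ((xR²y ∧ xRz) → ∃w (yR²w ∧ zR²w)).
(F1): fails — mR²m, mRn but no w with mR²w and nR²w.
(F2): fails — mR²m, mRn but no w with mR²w and nR²w.
(F3): holds.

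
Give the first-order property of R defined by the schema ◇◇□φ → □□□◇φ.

∀x ∀y ∀z ((xR²y ∧ xR³z) → ∃w (yRw ∧ zRw))

This is a Sahlqvist (Geach-type) schema ◇^2□^1φ → □^3◇^1φ.
Minimal-valuation argument: fix x; take any y with xR^2y and any z with xR^3z. Set V(φ) to the set of worlds R-reachable from y in exactly 1 step. Then □^1φ holds at y, so the antecedent holds at x; validity forces ◇^1φ at z, giving a w with zR^1w and yR^1w.
First-order correspondent: ∀x ∀y ∀z ((xR²y ∧ xR³z) → ∃w (yRw ∧ zRw)).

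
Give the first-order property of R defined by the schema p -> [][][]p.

forall x forall z (x R^3 z -> exists w (x = w & z = w))

This is a Sahlqvist (Geach-type) schema ◇^0□^0p → □^3◇^0p.
First-order correspondent: forall x forall z (x R^3 z -> exists w (x = w & z = w)).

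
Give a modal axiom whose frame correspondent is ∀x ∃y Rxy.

A defining formula is □s → ◇s (the D axiom).
Suppose □s→◇s is valid. At any x set V(s)=W. Then □s at x, so ◇s at x, so x has a successor.

□s → ◇s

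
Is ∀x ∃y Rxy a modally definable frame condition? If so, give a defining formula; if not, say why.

Yes: it is seriality, defined by the D schema □r → ◇r.

Yes — defined by □r → ◇r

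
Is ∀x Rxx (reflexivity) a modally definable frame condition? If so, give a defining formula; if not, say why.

Yes — defined by □p → p

The condition is reflexivity. A defining modal formula is □p → p.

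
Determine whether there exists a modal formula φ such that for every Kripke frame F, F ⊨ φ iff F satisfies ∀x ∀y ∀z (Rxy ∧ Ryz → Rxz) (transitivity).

Yes, by □q → □□q

This is a Sahlqvist condition; the 4 axiom □q → □□q defines it.
Suppose □q→□□q is valid. Take Rxy, Ryz and set V(q)={w : Rxw}. Then □q at x, so □□q at x, so □q at y, so q at z, i.e. Rxz.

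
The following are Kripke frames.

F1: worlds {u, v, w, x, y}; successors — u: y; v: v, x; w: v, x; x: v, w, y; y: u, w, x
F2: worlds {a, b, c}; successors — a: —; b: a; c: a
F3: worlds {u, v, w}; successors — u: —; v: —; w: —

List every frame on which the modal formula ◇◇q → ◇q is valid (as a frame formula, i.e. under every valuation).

F2, F3

This is the axiom for transitivity; its first-order frame correspondent is ∀x ∀y ∀z (Rxy ∧ Ryz → Rxz).
F1: fails — Rxw and Rwx but not Rxx.
F2: holds.
F3: holds.
Valid on: F2, F3.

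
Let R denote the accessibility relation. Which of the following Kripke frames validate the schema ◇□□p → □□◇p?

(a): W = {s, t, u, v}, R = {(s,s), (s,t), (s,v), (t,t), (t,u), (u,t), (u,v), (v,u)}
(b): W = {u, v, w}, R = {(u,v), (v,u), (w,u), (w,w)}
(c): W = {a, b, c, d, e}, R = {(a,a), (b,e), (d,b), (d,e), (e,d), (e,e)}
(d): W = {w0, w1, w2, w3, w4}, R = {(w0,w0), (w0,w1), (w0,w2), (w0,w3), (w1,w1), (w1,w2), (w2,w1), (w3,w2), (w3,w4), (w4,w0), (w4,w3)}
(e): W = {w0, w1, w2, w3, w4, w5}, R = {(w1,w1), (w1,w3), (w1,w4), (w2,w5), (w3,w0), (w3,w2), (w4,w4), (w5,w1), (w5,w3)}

(c)

The schema corresponds to a generalized confluence (Geach) condition: ∀x ∀y ∀z ((xRy ∧ xR²z) → ∃w (yR²w ∧ zRw)).
(a): fails — sRv, sR²v but no w with vR²w and vRw.
(b): fails — wRu, wR²u but no t with uR²t and uRt.
(c): holds.
(d): fails — w0Rw1, w0R²w4 but no w with w1R²w and w4Rw.
(e): fails — w1Rw1, w1R²w0 but no w with w1R²w and w0Rw.
Valid on: (c).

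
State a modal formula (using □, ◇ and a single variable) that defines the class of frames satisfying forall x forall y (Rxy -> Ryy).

This is shift-reflexivity; the standard corresponding axiom is T□: □(□ψ → ψ).
Suppose □(□ψ→ψ) is valid. Take Rxy and set V(ψ)={w : Ryw}. Then at y, □ψ holds; since □(□ψ→ψ) at x, □ψ→ψ at y, so ψ at y, i.e. Ryy.

□(□ψ → ψ)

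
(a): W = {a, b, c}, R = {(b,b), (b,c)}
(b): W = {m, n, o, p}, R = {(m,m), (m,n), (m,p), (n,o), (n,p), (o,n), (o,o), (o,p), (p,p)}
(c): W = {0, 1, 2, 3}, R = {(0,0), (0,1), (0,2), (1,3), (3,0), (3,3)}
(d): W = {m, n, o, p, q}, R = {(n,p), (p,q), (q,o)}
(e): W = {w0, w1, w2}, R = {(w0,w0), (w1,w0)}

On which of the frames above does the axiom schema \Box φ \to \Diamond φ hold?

Frame correspondent (Sahlqvist): \forall x \exists y Rxy — i.e. seriality.
(a): fails — world a has no successor.
(b): condition met.
(c): fails — world 2 has no successor.
(d): fails — world m has no successor.
(e): fails — world w2 has no successor.

(b)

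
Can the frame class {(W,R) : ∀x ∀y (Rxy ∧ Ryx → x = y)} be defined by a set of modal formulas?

If a class were modally definable it would be closed under surjective bounded morphisms (Goldblatt–Thomason).
The 6-cycle (worlds 0,1,2,3,4,5 with 0→1→2→3→4→5→0) is antisymmetric. Sending even-indexed worlds to s and odd-indexed worlds to t is a surjective bounded morphism onto the two-world frame with s↔t, which is not antisymmetric.
Hence antisymmetry is not modally definable.

No — not modally definable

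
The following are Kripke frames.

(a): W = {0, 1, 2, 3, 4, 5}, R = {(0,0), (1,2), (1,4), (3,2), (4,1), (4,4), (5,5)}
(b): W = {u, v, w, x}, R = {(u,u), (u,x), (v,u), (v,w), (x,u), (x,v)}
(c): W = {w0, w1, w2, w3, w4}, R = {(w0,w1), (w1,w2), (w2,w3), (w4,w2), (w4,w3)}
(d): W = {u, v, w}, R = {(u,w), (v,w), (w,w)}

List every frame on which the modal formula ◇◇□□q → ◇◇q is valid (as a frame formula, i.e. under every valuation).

(d)

Frame correspondent (Sahlqvist): ∀x ∀y (xR²y → ∃w (yR²w ∧ xR²w)) — i.e. a generalized confluence (Geach) condition.
(a): fails — 4R²2 but no w with 2R²w and 4R²w.
(b): fails — xR²w but no t with wR²t and xR²t.
(c): fails — w0R²w2 but no w with w2R²w and w0R²w.
(d): condition met.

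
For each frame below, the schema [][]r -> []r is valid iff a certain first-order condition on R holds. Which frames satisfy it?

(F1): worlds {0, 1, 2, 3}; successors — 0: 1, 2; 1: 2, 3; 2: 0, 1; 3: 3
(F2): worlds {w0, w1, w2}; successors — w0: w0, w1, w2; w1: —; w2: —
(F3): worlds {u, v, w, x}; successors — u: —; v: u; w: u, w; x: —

(F2)

Frame correspondent (Sahlqvist): forall x forall y (Rxy -> exists z (Rxz & Rzy)) — i.e. density.
(F1): fails — R12 but no z with R1z and Rz2.
(F2): ✓.
(F3): fails — Rvu but no z with Rvz and Rzu.
Valid on: (F2).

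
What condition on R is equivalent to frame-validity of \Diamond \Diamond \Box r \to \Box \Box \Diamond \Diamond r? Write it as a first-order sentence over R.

This is a Sahlqvist (Geach-type) schema ◇^2□^1r → □^2◇^2r.
Minimal-valuation argument: fix x; take any y with xR^2y and any z with xR^2z. Set V(r) to the set of worlds R-reachable from y in exactly 1 step. Then □^1r holds at y, so the antecedent holds at x; validity forces ◇^2r at z, giving a w with zR^2w and yR^1w.
First-order correspondent: \forall x \forall y \forall z ((x R^2 y \wedge x R^2 z) \to \exists w (yRw \wedge z R^2 w)).

\forall x \forall y \forall z ((x R^2 y \wedge x R^2 z) \to \exists w (yRw \wedge z R^2 w))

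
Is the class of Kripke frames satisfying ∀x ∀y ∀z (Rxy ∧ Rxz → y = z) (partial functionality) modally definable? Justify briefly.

Definable; ◇p → □p defines it

The condition is partial functionality. A defining modal formula is ◇p → □p.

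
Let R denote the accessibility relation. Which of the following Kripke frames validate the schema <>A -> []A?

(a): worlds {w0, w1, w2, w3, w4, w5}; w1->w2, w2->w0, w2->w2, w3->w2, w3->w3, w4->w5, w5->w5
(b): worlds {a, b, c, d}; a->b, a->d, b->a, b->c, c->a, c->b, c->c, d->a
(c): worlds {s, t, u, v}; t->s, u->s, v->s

(c)

This is the axiom for partial functionality; its first-order frame correspondent is forall x forall y forall z (Rxy & Rxz -> y = z).
(a): fails — w2 sees both w0 and w2.
(b): fails — a sees both b and d.
(c): satisfies the condition.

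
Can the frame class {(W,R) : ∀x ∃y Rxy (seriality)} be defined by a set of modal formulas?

Definable; □p → ◇p defines it

This is a Sahlqvist condition; the D axiom □p → ◇p defines it.
Suppose □p→◇p is valid. At any x set V(p)=W. Then □p at x, so ◇p at x, so x has a successor.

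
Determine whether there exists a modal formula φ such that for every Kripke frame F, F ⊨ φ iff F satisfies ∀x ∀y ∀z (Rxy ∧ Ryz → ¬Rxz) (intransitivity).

Not definable by any modal formula

Modal frame validity is preserved under surjective bounded morphisms.
The 5-cycle (worlds w0,w1,w2,w3,w4 with w0→w1→w2→w3→w4→w0) is intransitive. Mapping every world to a single reflexive point • is a surjective bounded morphism; the reflexive point is not intransitive (R••∧R•• but R••).
Hence intransitivity is not modally definable.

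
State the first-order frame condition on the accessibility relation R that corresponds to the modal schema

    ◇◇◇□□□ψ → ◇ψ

This is a Sahlqvist (Geach-type) schema ◇^3□^3ψ → □^0◇^1ψ.
First-order correspondent: ∀x ∀y (xR³y → ∃w (yR³w ∧ xRw)).

∀x ∀y (xR³y → ∃w (yR³w ∧ xRw))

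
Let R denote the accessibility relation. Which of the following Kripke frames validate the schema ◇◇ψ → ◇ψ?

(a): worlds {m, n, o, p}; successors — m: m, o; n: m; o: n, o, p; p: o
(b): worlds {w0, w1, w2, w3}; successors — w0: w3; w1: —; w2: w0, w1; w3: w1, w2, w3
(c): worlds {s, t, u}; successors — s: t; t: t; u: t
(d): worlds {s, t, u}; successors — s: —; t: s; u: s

This is the axiom for transitivity; its first-order frame correspondent is ∀x ∀y ∀z (Rxy ∧ Ryz → Rxz).
(a): fails — Ron and Rnm but not Rom.
(b): fails — Rw3w2 and Rw2w0 but not Rw3w0.
(c): holds.
(d): holds.
Valid on: (c), (d).

(c), (d)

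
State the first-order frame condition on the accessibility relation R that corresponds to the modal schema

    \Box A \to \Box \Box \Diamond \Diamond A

\forall x \forall z (x R^2 z \to \exists w (xRw \wedge z R^2 w))

This is a Sahlqvist (Geach-type) schema ◇^0□^1A → □^2◇^2A.
Minimal-valuation argument: fix x; take any y with xR^0y and any z with xR^2z. Set V(A) to the set of worlds R-reachable from y in exactly 1 step. Then □^1A holds at y, so the antecedent holds at x; validity forces ◇^2A at z, giving a w with zR^2w and yR^1w.
First-order correspondent: \forall x \forall z (x R^2 z \to \exists w (xRw \wedge z R^2 w)).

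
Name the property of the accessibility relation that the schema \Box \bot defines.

emptiness of R

This schema is the Ver axiom.
It corresponds to emptiness of R: \forall x \forall y \neg Rxy.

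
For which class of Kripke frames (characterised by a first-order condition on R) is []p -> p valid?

Suppose □p→p is valid. At any x set V(p)={w : Rxw}. Then □p holds at x, so p holds at x, i.e. Rxx.

Reflexivity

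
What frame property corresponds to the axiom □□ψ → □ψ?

This schema is the C4 axiom.
Its frame correspondent is density — ∀x ∀y (Rxy → ∃z (Rxz ∧ Rzy)).

Density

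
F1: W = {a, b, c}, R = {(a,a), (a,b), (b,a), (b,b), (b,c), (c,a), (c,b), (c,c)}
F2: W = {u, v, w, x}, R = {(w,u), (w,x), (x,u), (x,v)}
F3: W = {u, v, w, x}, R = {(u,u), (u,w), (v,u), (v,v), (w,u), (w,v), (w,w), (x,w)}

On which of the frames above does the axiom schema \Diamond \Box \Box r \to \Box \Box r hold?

F1, F3

The schema corresponds to a generalized confluence (Geach) condition: \forall x \forall y \forall z ((xRy \wedge x R^2 z) \to \exists w (y R^2 w \wedge z = w)).
F1: condition met.
F2: fails — wRu, wR²u but no t with uR²t and u=t.
F3: condition met.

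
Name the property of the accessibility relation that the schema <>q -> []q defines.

partial functionality

Suppose ◇q→□q is valid. Take Rxy, Rxz and set V(q)={y}. Then ◇q at x, so □q at x, so q at z, i.e. z=y.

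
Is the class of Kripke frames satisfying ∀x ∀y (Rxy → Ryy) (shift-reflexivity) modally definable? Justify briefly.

Yes, by □(□r → r)

This is a Sahlqvist condition; the T□ axiom □(□r → r) defines it.
Suppose □(□r→r) is valid. Take Rxy and set V(r)={w : Ryw}. Then at y, □r holds; since □(□r→r) at x, □r→r at y, so r at y, i.e. Ryy.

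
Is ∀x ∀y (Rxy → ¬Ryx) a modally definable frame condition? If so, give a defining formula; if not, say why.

Not definable by any modal formula

If a class were modally definable it would be closed under surjective bounded morphisms (Goldblatt–Thomason).
The 3-cycle (worlds 0,1,2 with 0→1→2→0) is asymmetric. Mapping every world to a single reflexive point • is a surjective bounded morphism, and the reflexive point is not asymmetric (R•• but asymmetry requires ¬R••).
Hence asymmetry is not modally definable.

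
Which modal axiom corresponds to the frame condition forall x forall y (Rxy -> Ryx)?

A defining formula is s → □◇s (the B axiom).

s → □◇s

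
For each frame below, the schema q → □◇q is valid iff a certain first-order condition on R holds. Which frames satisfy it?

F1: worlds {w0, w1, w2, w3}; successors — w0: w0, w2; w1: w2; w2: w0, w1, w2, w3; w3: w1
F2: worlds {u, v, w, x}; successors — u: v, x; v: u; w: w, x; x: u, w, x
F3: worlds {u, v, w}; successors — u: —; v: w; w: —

The schema corresponds to symmetry: ∀x ∀y (Rxy → Ryx).
F1: fails — Rw3w1 but not Rw1w3.
F2: ✓.
F3: fails — Rvw but not Rwv.

F2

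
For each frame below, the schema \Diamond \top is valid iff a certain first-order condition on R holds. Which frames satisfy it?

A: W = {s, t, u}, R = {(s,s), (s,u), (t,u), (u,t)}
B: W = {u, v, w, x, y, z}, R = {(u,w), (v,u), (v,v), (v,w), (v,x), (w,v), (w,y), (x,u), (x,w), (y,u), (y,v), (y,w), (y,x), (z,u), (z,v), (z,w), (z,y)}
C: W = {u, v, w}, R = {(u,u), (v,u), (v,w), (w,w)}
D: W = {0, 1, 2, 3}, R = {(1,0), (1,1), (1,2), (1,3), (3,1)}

A, B, C

This is the axiom for seriality; its first-order frame correspondent is \forall x \exists y Rxy.
A: ✓.
B: ✓.
C: ✓.
D: fails — world 0 has no successor.
Valid on: A, B, C.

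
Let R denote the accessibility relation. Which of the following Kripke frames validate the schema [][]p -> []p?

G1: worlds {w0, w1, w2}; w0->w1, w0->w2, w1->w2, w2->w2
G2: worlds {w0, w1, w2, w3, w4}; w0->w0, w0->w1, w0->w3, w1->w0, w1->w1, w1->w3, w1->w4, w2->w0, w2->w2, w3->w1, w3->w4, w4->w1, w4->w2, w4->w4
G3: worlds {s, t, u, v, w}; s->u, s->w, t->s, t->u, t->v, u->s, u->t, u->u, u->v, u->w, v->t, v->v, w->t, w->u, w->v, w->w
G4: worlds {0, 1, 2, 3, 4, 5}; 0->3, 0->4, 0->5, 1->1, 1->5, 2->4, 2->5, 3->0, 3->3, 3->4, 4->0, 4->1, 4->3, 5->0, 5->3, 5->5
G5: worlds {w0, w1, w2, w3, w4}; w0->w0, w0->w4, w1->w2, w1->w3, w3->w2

G2, G3

The schema corresponds to density: forall x forall y (Rxy -> exists z (Rxz & Rzy)).
G1: fails — Rw0w1 but no z with Rw0z and Rzw1.
G2: satisfies the condition.
G3: satisfies the condition.
G4: fails — R24 but no z with R2z and Rz4.
G5: fails — Rw3w2 but no z with Rw3z and Rzw2.
Valid on: G2, G3.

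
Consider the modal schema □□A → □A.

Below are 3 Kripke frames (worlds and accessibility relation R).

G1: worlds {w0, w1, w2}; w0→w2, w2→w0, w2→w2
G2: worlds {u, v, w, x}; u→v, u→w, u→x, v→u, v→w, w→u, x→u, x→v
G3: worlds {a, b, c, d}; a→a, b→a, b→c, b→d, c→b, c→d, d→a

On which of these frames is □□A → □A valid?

G1

The schema corresponds to density: ∀x ∀y (Rxy → ∃z (Rxz ∧ Rzy)).
G1: holds.
G2: fails — Rwu but no z with Rwz and Rzu.
G3: fails — Rbc but no z with Rbz and Rzc.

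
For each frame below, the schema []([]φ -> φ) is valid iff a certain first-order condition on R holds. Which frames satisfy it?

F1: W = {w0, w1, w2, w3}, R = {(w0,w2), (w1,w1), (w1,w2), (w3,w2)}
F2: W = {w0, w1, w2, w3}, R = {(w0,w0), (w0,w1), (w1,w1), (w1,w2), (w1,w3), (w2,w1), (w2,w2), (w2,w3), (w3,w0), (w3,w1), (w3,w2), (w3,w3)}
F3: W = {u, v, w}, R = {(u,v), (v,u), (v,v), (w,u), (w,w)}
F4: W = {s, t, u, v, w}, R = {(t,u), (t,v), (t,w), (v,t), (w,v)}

The schema corresponds to shift-reflexivity: forall x forall y (Rxy -> Ryy).
F1: fails — Rw1w2 but not Rw2w2.
F2: satisfies the condition.
F3: fails — Rwu but not Ruu.
F4: fails — Rtv but not Rvv.

F2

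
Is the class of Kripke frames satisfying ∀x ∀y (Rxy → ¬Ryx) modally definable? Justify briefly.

If a class were modally definable it would be closed under surjective bounded morphisms (Goldblatt–Thomason).
The 4-cycle (worlds 0,1,2,3 with 0→1→2→3→0) is asymmetric. Mapping every world to a single reflexive point • is a surjective bounded morphism, and the reflexive point is not asymmetric (R•• but asymmetry requires ¬R••).
So the class is not modally definable.

No — not modally definable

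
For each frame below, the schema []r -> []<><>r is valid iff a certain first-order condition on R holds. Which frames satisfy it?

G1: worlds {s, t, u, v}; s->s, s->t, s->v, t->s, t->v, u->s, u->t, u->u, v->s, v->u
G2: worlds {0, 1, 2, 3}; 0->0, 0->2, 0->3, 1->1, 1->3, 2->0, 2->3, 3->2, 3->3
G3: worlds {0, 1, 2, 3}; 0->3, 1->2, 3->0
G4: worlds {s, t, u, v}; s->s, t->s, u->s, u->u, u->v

G1, G2

The schema corresponds to a generalized confluence (Geach) condition: forall x forall z (xRz -> exists w (xRw & z R^2 w)).
G1: holds.
G2: holds.
G3: fails — 1R2 but no w with 1Rw and 2R²w.
G4: fails — uRv but no w with uRw and vR²w.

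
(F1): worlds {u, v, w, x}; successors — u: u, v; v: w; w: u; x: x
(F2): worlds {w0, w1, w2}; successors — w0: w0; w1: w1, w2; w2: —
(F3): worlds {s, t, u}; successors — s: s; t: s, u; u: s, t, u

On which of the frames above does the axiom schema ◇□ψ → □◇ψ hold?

(F3)

The schema corresponds to convergence: ∀x ∀y ∀z (Rxy ∧ Rxz → ∃w (Ryw ∧ Rzw)).
(F1): fails — Ruv and Ruu but v and u have no common successor.
(F2): fails — Rw1w2 and Rw1w2 but w2 and w2 have no common successor.
(F3): ✓.
Valid on: (F3).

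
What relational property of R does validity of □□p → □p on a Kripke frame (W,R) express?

density

Suppose □□p→□p is valid. Take Rxy and set V(p)={w : xR²w}. Then □□p at x, so □p at x, so p at y, i.e. ∃z(Rxz∧Rzy).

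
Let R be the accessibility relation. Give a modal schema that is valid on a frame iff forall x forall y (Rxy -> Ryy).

The condition is shift-reflexivity. The T□ schema □(□s → s) defines it.

□(□s → s)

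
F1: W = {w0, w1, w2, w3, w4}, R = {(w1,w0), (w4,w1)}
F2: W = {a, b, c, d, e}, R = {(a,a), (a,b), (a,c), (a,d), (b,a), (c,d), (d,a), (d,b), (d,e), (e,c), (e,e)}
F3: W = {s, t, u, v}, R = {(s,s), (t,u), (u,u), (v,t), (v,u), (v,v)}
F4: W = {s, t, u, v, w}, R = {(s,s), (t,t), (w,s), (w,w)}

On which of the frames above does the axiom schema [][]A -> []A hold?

F3, F4

Frame correspondent (Sahlqvist): forall x forall y (Rxy -> exists z (Rxz & Rzy)) — i.e. density.
F1: fails — Rw1w0 but no z with Rw1z and Rzw0.
F2: fails — Rcd but no z with Rcz and Rzd.
F3: ✓.
F4: ✓.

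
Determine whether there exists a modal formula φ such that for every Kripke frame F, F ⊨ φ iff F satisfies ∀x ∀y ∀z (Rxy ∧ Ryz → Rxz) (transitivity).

Definable; □q → □□q defines it

The condition is transitivity. A defining modal formula is □q → □□q.
Suppose □q→□□q is valid. Take Rxy, Ryz and set V(q)={w : Rxw}. Then □q at x, so □□q at x, so □q at y, so q at z, i.e. Rxz.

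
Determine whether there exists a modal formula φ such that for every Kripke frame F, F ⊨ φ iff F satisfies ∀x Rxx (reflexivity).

Yes: it is reflexivity, defined by the T schema □q → q.
Suppose □q→q is valid. At any x set V(q)={w : Rxw}. Then □q holds at x, so q holds at x, i.e. Rxx.

Yes — defined by □q → q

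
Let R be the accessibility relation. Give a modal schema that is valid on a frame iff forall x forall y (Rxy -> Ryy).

□(□p → p)

The condition is shift-reflexivity. The T□ schema □(□p → p) defines it.
Suppose □(□p→p) is valid. Take Rxy and set V(p)={w : Ryw}. Then at y, □p holds; since □(□p→p) at x, □p→p at y, so p at y, i.e. Ryy.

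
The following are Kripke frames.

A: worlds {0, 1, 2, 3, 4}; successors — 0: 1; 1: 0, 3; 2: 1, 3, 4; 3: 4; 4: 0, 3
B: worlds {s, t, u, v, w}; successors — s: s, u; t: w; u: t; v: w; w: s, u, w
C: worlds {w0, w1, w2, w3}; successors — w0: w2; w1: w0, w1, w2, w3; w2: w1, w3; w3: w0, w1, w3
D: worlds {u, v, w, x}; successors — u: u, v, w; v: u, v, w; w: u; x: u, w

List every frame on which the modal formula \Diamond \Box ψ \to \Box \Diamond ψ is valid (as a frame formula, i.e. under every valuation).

Frame correspondent (Sahlqvist): \forall x \forall y \forall z (Rxy \wedge Rxz \to \exists w (Ryw \wedge Rzw)) — i.e. convergence.
A: fails — R10 and R13 but 0 and 3 have no common successor.
B: fails — Rsu and Rss but u and s have no common successor.
C: fails — Rw1w2 and Rw1w0 but w2 and w0 have no common successor.
D: satisfies the condition.
Valid on: D.

D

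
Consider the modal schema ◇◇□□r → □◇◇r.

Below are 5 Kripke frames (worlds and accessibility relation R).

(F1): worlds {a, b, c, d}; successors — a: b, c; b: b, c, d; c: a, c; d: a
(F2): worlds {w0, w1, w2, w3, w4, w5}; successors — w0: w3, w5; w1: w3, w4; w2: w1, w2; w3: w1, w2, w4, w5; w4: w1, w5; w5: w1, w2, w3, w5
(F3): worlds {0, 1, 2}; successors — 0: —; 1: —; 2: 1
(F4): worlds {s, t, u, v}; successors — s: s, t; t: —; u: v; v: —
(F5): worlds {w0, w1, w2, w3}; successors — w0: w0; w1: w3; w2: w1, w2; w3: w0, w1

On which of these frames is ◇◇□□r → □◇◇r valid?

The schema corresponds to a generalized confluence (Geach) condition: ∀x ∀y ∀z ((xR²y ∧ xRz) → ∃w (yR²w ∧ zR²w)).
(F1): ✓.
(F2): ✓.
(F3): ✓.
(F4): fails — sR²s, sRt but no w with sR²w and tR²w.
(F5): ✓.

(F1), (F2), (F3), (F5)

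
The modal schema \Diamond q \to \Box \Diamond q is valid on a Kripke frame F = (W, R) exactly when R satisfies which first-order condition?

the Euclidean property: \forall x \forall y \forall z (Rxy \wedge Rxz \to Ryz)

Suppose ◇q→□◇q is valid. Take Rxy, Rxz and set V(q)={y}. Then ◇q at x, so □◇q at x, so ◇q at z, so some w with Rzw has q; w=y, i.e. Rzy. By symmetry of the argument, Ryz.
Conversely, on a frame with the Euclidean property the schema holds at every world under every valuation.
So the correspondent is the Euclidean property.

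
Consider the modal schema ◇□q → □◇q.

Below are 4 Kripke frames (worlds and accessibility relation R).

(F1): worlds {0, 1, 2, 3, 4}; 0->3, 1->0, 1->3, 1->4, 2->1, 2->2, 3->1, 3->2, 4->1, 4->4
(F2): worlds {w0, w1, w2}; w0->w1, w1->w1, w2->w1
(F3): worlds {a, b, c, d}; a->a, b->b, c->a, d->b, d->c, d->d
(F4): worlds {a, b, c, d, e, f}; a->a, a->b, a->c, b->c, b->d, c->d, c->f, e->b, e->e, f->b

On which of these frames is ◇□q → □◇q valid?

(F2)

Frame correspondent (Sahlqvist): ∀x ∀y ∀z (Rxy ∧ Rxz → ∃w (Ryw ∧ Rzw)) — i.e. convergence.
(F1): fails — R10 and R14 but 0 and 4 have no common successor.
(F2): satisfies the condition.
(F3): fails — Rdc and Rdd but c and d have no common successor.
(F4): fails — Raa and Rac but a and c have no common successor.
Valid on: (F2).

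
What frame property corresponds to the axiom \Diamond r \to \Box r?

Suppose ◇r→□r is valid. Take Rxy, Rxz and set V(r)={y}. Then ◇r at x, so □r at x, so r at z, i.e. z=y.
Conversely, on a frame with partial functionality the schema holds at every world under every valuation.
Frame condition: \forall x \forall y \forall z (Rxy \wedge Rxz \to y = z).

partial functionality: \forall x \forall y \forall z (Rxy \wedge Rxz \to y = z)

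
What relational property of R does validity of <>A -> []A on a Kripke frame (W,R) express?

Suppose ◇A→□A is valid. Take Rxy, Rxz and set V(A)={y}. Then ◇A at x, so □A at x, so A at z, i.e. z=y.
The converse is a direct semantic check.
So the correspondent is partial functionality.

Partial functionality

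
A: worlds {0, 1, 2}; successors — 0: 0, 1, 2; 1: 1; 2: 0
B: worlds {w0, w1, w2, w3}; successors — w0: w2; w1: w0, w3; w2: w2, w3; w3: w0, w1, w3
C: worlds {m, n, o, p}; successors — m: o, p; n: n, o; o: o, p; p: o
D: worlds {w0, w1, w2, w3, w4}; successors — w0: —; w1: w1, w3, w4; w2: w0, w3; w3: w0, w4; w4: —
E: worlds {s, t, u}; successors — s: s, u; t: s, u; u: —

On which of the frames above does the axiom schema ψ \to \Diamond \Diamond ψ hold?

A

The schema corresponds to a generalized confluence (Geach) condition: \forall x \exists w (x = w \wedge x R^2 w).
A: ✓.
B: fails — at w0 but no w with w0=w and w0R²w.
C: fails — at m but no w with m=w and mR²w.
D: fails — at w0 but no w with w0=w and w0R²w.
E: fails — at t but no w with t=w and tR²w.
Valid on: A.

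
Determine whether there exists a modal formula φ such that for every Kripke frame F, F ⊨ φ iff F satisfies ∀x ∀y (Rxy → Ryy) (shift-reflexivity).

Yes: it is shift-reflexivity, defined by the T□ schema □(□r → r).

Definable; □(□r → r) defines it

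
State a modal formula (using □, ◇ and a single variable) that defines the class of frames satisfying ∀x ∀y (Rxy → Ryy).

□(□q → q)

This is shift-reflexivity; the standard corresponding axiom is T□: □(□q → q).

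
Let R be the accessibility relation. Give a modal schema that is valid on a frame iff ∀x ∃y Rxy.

□q → ◇q

A defining formula is □q → ◇q (the D axiom).
Suppose □q→◇q is valid. At any x set V(q)=W. Then □q at x, so ◇q at x, so x has a successor.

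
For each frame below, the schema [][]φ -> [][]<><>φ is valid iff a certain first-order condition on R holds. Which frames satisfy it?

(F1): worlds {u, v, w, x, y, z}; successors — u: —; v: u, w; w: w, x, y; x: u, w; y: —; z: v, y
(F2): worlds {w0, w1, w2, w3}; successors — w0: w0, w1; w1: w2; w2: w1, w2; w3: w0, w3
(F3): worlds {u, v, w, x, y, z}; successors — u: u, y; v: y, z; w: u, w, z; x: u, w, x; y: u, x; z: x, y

(F2), (F3)

The schema corresponds to a generalized confluence (Geach) condition: forall x forall z (x R^2 z -> exists w (x R^2 w & z R^2 w)).
(F1): fails — vR²y but no t with vR²t and yR²t.
(F2): condition met.
(F3): condition met.
Valid on: (F2), (F3).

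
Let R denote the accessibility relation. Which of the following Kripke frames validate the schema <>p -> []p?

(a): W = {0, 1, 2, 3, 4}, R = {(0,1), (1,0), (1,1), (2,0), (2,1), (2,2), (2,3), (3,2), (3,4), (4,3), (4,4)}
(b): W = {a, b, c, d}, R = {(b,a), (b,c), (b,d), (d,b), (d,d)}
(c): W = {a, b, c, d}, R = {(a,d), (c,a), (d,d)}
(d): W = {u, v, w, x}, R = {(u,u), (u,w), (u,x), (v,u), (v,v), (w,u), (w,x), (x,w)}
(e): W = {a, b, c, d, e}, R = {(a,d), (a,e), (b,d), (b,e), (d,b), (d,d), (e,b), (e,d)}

(c)

The schema corresponds to partial functionality: forall x forall y forall z (Rxy & Rxz -> y = z).
(a): fails — 1 sees both 0 and 1.
(b): fails — b sees both a and c.
(c): holds.
(d): fails — u sees both u and w.
(e): fails — a sees both d and e.
Valid on: (c).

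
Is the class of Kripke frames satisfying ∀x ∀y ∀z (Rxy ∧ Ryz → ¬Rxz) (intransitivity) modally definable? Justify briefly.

Modal frame validity is preserved under surjective bounded morphisms.
The 5-cycle (worlds w0,w1,w2,w3,w4 with w0→w1→w2→w3→w4→w0) is intransitive. Mapping every world to a single reflexive point • is a surjective bounded morphism; the reflexive point is not intransitive (R••∧R•• but R••).
So no modal formula (or set of formulas) defines exactly the intransitive frames.

Not definable by any modal formula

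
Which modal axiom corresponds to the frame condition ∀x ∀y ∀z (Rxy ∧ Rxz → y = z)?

The condition is partial functionality. The CD schema ◇ψ → □ψ defines it.
Suppose ◇ψ→□ψ is valid. Take Rxy, Rxz and set V(ψ)={y}. Then ◇ψ at x, so □ψ at x, so ψ at z, i.e. z=y.

◇ψ → □ψ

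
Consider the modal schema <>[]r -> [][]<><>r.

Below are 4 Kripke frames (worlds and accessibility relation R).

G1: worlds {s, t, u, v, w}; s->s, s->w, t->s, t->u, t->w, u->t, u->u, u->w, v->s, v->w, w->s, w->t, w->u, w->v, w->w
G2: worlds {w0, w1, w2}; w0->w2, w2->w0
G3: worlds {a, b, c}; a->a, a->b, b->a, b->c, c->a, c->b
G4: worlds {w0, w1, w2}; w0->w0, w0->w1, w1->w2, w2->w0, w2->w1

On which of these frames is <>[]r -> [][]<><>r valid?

G1, G2, G3

This is the axiom for a generalized confluence (Geach) condition; its first-order frame correspondent is forall x forall y forall z ((xRy & x R^2 z) -> exists w (yRw & z R^2 w)).
G1: ✓.
G2: ✓.
G3: ✓.
G4: fails — w0Rw1, w0R²w1 but no w with w1Rw and w1R²w.
Valid on: G1, G2, G3.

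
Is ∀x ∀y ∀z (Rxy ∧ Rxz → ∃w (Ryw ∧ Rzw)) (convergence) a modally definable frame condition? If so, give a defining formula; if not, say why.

The condition is convergence. A defining modal formula is ◇□r → □◇r.

Yes — defined by ◇□r → □◇r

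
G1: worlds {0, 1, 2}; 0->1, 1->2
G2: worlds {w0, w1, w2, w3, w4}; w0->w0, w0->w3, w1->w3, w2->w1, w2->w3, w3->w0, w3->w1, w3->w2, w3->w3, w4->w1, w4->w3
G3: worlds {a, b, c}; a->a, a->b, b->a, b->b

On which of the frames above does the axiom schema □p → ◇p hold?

G2

This is the axiom for seriality; its first-order frame correspondent is ∀x ∃y Rxy.
G1: fails — world 2 has no successor.
G2: condition met.
G3: fails — world c has no successor.
Valid on: G2.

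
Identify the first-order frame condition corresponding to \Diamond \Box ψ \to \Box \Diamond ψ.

Suppose ◇□ψ→□◇ψ is valid. Take Rxy, Rxz and set V(ψ)={w : Ryw}. Then □ψ at y so ◇□ψ at x, so □◇ψ at x, so ◇ψ at z, giving w with Rzw and Ryw.
The converse is a direct semantic check.
So the correspondent is convergence.

Convergence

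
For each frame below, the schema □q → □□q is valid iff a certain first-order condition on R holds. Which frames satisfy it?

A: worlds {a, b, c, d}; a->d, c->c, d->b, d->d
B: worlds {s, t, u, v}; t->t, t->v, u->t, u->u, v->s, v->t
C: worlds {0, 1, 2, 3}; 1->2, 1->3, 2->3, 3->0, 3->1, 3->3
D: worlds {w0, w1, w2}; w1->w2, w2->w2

D

This is the axiom for transitivity; its first-order frame correspondent is ∀x ∀y ∀z (Rxy ∧ Ryz → Rxz).
A: fails — Rad and Rdb but not Rab.
B: fails — Rtv and Rvs but not Rts.
C: fails — R31 and R12 but not R32.
D: satisfies the condition.
Valid on: D.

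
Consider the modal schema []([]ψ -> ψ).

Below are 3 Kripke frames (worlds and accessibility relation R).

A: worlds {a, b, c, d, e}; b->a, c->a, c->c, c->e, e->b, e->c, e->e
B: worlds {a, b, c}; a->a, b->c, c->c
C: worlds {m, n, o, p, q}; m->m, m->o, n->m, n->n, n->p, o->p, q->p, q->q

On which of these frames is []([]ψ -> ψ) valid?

B

The schema corresponds to shift-reflexivity: forall x forall y (Rxy -> Ryy).
A: fails — Reb but not Rbb.
B: ✓.
C: fails — Rop but not Rpp.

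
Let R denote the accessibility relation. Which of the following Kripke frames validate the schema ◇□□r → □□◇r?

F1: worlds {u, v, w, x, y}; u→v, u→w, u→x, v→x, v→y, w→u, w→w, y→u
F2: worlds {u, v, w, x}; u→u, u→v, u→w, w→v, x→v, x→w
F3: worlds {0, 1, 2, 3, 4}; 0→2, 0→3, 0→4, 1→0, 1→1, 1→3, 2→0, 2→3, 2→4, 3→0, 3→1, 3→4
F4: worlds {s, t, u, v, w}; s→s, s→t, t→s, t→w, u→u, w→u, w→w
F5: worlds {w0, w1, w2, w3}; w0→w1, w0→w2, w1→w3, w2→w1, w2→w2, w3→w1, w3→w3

This is the axiom for a generalized confluence (Geach) condition; its first-order frame correspondent is ∀x ∀y ∀z ((xRy ∧ xR²z) → ∃w (yR²w ∧ zRw)).
F1: fails — uRv, uR²u but no t with vR²t and uRt.
F2: fails — uRu, uR²v but no t with uR²t and vRt.
F3: fails — 0R2, 0R²4 but no w with 2R²w and 4Rw.
F4: fails — tRs, tR²u but no w* with sR²w* and uRw*.
F5: ✓.

F5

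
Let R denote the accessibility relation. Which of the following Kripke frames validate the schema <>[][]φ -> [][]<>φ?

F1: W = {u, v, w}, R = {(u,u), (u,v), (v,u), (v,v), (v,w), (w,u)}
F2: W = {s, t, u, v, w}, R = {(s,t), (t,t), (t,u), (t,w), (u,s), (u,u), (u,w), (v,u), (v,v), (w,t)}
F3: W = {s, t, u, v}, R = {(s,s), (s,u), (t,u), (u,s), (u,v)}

Frame correspondent (Sahlqvist): forall x forall y forall z ((xRy & x R^2 z) -> exists w (y R^2 w & zRw)) — i.e. a generalized confluence (Geach) condition.
F1: satisfies the condition.
F2: fails — vRv, vR²s but no w* with vR²w* and sRw*.
F3: fails — sRs, sR²v but no w with sR²w and vRw.
Valid on: F1.

F1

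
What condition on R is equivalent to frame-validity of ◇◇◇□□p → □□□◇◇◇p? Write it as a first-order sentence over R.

This is a Sahlqvist (Geach-type) schema ◇^3□^2p → □^3◇^3p.
Minimal-valuation argument: fix x; take any y with xR^3y and any z with xR^3z. Set V(p) to the set of worlds R-reachable from y in exactly 2 steps. Then □^2p holds at y, so the antecedent holds at x; validity forces ◇^3p at z, giving a w with zR^3w and yR^2w.
First-order correspondent: ∀x ∀y ∀z ((xR³y ∧ xR³z) → ∃w (yR²w ∧ zR³w)).

∀x ∀y ∀z ((xR³y ∧ xR³z) → ∃w (yR²w ∧ zR³w))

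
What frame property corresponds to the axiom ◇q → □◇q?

Suppose ◇q→□◇q is valid. Take Rxy, Rxz and set V(q)={y}. Then ◇q at x, so □◇q at x, so ◇q at z, so some w with Rzw has q; w=y, i.e. Rzy. By symmetry of the argument, Ryz.
Conversely, on a frame with the Euclidean property the schema holds at every world under every valuation.
Frame condition: ∀x ∀y ∀z (Rxy ∧ Rxz → Ryz).

The Euclidean property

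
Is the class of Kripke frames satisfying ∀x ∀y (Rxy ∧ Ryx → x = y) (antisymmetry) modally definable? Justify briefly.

Not definable by any modal formula

Any modally definable frame class is closed under surjective bounded morphisms.
The 8-cycle (worlds s,t,u,v,w,x,y,z with s→t→u→v→w→x→y→z→s) is antisymmetric. Sending even-indexed worlds to a and odd-indexed worlds to b is a surjective bounded morphism onto the two-world frame with a↔b, which is not antisymmetric.
So the class is not modally definable.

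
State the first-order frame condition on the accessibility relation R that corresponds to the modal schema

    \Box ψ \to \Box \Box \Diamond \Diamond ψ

\forall x \forall z (x R^2 z \to \exists w (xRw \wedge z R^2 w))

This is a Sahlqvist (Geach-type) schema ◇^0□^1ψ → □^2◇^2ψ.
First-order correspondent: \forall x \forall z (x R^2 z \to \exists w (xRw \wedge z R^2 w)).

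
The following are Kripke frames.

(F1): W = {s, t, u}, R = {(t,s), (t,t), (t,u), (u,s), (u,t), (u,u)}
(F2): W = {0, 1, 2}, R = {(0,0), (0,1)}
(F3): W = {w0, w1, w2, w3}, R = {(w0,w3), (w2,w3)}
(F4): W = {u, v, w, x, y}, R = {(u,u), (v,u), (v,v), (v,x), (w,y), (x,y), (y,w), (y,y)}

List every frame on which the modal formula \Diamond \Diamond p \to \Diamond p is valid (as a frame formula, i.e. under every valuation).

(F1), (F2), (F3)

The schema corresponds to transitivity: \forall x \forall y \forall z (Rxy \wedge Ryz \to Rxz).
(F1): satisfies the condition.
(F2): satisfies the condition.
(F3): satisfies the condition.
(F4): fails — Rvx and Rxy but not Rvy.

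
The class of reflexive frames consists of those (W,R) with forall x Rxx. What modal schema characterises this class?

The condition is reflexivity. The T schema □p → p defines it.
Suppose □p→p is valid. At any x set V(p)={w : Rxw}. Then □p holds at x, so p holds at x, i.e. Rxx.

□p → p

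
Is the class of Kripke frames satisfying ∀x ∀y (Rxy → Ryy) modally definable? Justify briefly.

The condition is shift-reflexivity. A defining modal formula is □(□q → q).
Suppose □(□q→q) is valid. Take Rxy and set V(q)={w : Ryw}. Then at y, □q holds; since □(□q→q) at x, □q→q at y, so q at y, i.e. Ryy.

Definable; □(□q → q) defines it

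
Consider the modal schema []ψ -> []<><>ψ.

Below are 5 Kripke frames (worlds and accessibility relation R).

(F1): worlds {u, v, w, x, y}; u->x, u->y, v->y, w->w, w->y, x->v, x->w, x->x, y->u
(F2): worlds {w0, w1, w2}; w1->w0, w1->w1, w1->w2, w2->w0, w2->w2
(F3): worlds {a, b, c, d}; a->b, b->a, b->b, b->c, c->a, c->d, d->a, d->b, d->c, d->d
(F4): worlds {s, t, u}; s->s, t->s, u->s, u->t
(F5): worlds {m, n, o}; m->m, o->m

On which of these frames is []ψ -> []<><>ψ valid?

(F3), (F4), (F5)

This is the axiom for a generalized confluence (Geach) condition; its first-order frame correspondent is forall x forall z (xRz -> exists w (xRw & z R^2 w)).
(F1): fails — xRv but no t with xRt and vR²t.
(F2): fails — w1Rw0 but no w with w1Rw and w0R²w.
(F3): holds.
(F4): holds.
(F5): holds.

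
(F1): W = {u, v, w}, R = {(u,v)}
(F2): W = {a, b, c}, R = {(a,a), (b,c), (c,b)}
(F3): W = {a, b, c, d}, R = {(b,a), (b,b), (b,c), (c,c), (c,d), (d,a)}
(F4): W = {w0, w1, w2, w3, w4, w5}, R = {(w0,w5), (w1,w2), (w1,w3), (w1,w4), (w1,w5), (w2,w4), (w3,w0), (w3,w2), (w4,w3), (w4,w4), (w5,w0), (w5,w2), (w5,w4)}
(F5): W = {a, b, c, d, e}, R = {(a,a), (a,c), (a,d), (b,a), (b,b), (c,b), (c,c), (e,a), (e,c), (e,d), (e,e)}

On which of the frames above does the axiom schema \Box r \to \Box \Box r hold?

(F1)

Frame correspondent (Sahlqvist): \forall x \forall y \forall z (Rxy \wedge Ryz \to Rxz) — i.e. transitivity.
(F1): holds.
(F2): fails — Rbc and Rcb but not Rbb.
(F3): fails — Rbc and Rcd but not Rbd.
(F4): fails — Rw1w5 and Rw5w0 but not Rw1w0.
(F5): fails — Rec and Rcb but not Reb.
Valid on: (F1).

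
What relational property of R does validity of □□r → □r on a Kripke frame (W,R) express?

Suppose □□r→□r is valid. Take Rxy and set V(r)={w : xR²w}. Then □□r at x, so □r at x, so r at y, i.e. ∃z(Rxz∧Rzy).
Conversely, any frame satisfying ∀x ∀y (Rxy → ∃z (Rxz ∧ Rzy)) validates the schema.
So the correspondent is density.

density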